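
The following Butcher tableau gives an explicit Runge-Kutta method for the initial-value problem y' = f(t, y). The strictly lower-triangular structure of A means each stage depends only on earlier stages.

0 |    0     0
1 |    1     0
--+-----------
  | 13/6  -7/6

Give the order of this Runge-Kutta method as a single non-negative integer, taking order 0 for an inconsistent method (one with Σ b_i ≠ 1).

1

b = (13/6, -7/6)
c = (0, 1)
Σ b_i: 13/6·1 + (-7/6)·1 = 1 ✓
b·c: (-7/6)·1 = -7/6 ≠ 1/2 ⇒ order 1.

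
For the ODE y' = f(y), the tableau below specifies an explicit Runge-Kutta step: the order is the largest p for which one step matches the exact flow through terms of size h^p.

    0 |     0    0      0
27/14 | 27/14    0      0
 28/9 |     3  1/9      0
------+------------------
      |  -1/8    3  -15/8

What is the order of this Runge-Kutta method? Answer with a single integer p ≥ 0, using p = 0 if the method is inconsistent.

b = (-1/8, 3, -15/8)
c = (0, 27/14, 28/9)
Ac = (0, 0, 3/14)
Σ b_i: (-1/8)·1 + 3·1 + (-15/8)·1 = 1 ✓
b·c: 3·27/14 + (-15/8)·28/9 = -1/21 ≠ 1/2 ⇒ order 1.

1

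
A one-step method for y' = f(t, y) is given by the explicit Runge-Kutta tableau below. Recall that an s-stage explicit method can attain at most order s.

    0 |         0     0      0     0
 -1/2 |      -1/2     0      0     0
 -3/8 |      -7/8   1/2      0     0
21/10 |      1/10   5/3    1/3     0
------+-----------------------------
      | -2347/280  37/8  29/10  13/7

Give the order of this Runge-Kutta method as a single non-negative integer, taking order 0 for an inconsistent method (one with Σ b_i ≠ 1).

b = (-2347/280, 37/8, 29/10, 13/7)
c = (0, -1/2, -3/8, 21/10)
Ac = (0, 0, -1/4, -23/24)
Σ b_i: (-2347/280)·1 + 37/8·1 + 29/10·1 + 13/7·1 = 1 ✓
b·c: 37/8·(-1/2) + 29/10·(-3/8) + 13/7·21/10 = 1/2 ✓
b·c²: 37/8·1/4 + 29/10·9/64 + 13/7·441/100 = 31213/3200 ≠ 1/3 ⇒ order 2.
b·Ac: 29/10·(-1/4) + 13/7·(-23/24) = -263/105 ≠ 1/6

2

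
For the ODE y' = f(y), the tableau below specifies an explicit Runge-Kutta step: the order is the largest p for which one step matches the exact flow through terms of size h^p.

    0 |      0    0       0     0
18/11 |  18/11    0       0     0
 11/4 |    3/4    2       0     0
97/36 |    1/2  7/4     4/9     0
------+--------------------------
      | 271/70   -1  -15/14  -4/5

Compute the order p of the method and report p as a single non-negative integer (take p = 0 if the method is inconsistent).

b = (271/70, -1, -15/14, -4/5)
c = (0, 18/11, 11/4, 97/36)
Ac = (0, 0, 36/11, 809/198)
Σ b_i: 271/70·1 + (-1)·1 + (-15/14)·1 + (-4/5)·1 = 1 ✓
b·c: (-1)·18/11 + (-15/14)·11/4 + (-4/5)·97/36 = -186787/27720 ≠ 1/2 ⇒ order 1.

1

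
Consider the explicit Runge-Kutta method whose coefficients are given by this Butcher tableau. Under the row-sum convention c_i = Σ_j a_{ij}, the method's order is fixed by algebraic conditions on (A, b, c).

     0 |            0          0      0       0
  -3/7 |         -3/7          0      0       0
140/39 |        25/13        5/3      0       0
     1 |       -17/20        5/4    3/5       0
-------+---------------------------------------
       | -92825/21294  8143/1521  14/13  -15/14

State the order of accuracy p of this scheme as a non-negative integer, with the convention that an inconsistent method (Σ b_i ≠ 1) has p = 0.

b = (-92825/21294, 8143/1521, 14/13, -15/14)
c = (0, -3/7, 140/39, 1)
Ac = (0, 0, -5/7, 589/364)
Σ b_i: (-92825/21294)·1 + 8143/1521·1 + 14/13·1 + (-15/14)·1 = 1 ✓
b·c: 8143/1521·(-3/7) + 14/13·140/39 + (-15/14)·1 = 1/2 ✓
b·c²: 8143/1521·9/49 + 14/13·19600/1521 + (-15/14)·1 = 26720497/1937754 ≠ 1/3 ⇒ order 2.
b·Ac: 14/13·(-5/7) + (-15/14)·589/364 = -12755/5096 ≠ 1/6

2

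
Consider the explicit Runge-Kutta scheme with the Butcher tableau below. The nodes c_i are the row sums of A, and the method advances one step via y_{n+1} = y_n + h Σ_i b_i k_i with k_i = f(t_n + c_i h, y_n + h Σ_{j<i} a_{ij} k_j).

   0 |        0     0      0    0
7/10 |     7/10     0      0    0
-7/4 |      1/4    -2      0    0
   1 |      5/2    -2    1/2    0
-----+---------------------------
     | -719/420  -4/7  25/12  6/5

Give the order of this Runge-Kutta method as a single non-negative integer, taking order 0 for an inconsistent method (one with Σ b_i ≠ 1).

b = (-719/420, -4/7, 25/12, 6/5)
c = (0, 7/10, -7/4, 1)
Ac = (0, 0, -7/5, -91/40)
Σ b_i: (-719/420)·1 + (-4/7)·1 + 25/12·1 + 6/5·1 = 1 ✓
b·c: (-4/7)·7/10 + 25/12·(-7/4) + 6/5·1 = -683/240 ≠ 1/2 ⇒ order 1.

1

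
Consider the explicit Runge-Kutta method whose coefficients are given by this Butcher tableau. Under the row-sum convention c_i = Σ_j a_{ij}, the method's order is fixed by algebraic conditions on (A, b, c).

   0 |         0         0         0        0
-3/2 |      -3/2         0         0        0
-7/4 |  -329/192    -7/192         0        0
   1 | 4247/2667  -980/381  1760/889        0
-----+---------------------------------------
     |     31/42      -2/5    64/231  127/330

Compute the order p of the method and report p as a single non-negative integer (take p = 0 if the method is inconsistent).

4

b = (31/42, -2/5, 64/231, 127/330)
c = (0, -3/2, -7/4, 1)
Ac = (0, 0, 7/128, 50/127)
Σ b_i: 31/42·1 + (-2/5)·1 + 64/231·1 + 127/330·1 = 1 ✓
b·c: (-2/5)·(-3/2) + 64/231·(-7/4) + 127/330·1 = 1/2 ✓
b·c²: (-2/5)·9/4 + 64/231·49/16 + 127/330·1 = 1/3 ✓
b·Ac: 64/231·7/128 + 127/330·50/127 = 1/6 ✓
b·c³: (-2/5)·(-27/8) + 64/231·(-343/64) + 127/330·1 = 1/4 ✓
b·(c∘Ac): 64/231·(-49/512) + 127/330·50/127 = 1/8 ✓
b·Ac²: 64/231·(-21/256) + 127/330·35/127 = 1/12 ✓
b·A²c: 127/330·55/508 = 1/24 ✓; 4 stages ⇒ order 4.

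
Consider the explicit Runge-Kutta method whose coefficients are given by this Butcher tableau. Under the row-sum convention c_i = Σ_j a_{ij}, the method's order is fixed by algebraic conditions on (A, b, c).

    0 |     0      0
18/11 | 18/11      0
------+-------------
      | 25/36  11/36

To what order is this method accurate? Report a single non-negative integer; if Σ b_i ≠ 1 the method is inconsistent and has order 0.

2

b = (25/36, 11/36)
c = (0, 18/11)
Σ b_i: 25/36·1 + 11/36·1 = 1 ✓
b·c: 11/36·18/11 = 1/2 ✓; 2 stages ⇒ order 2.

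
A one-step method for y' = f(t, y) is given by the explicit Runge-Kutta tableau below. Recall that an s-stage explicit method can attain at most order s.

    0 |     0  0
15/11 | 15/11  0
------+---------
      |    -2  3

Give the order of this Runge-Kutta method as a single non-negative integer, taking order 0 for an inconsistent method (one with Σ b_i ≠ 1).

1

b = (-2, 3)
c = (0, 15/11)
Σ b_i: (-2)·1 + 3·1 = 1 ✓
b·c: 3·15/11 = 45/11 ≠ 1/2 ⇒ order 1.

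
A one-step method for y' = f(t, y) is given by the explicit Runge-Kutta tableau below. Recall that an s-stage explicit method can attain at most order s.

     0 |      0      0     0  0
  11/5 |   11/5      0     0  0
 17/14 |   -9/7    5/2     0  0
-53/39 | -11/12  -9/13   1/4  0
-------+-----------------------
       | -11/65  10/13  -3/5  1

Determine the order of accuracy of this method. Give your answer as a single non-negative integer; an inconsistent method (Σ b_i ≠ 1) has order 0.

1

b = (-11/65, 10/13, -3/5, 1)
c = (0, 11/5, 17/14, -53/39)
Ac = (0, 0, 11/2, -4439/3640)
Σ b_i: (-11/65)·1 + 10/13·1 + (-3/5)·1 + 1·1 = 1 ✓
b·c: 10/13·11/5 + (-3/5)·17/14 + 1·(-53/39) = -83/210 ≠ 1/2 ⇒ order 1.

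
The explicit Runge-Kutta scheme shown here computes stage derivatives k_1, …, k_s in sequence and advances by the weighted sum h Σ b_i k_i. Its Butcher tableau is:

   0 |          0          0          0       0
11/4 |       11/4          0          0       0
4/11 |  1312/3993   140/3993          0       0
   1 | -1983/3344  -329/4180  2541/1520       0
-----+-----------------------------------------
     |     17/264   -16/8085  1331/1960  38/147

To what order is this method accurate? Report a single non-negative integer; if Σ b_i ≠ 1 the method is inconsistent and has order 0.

b = (17/264, -16/8085, 1331/1960, 38/147)
c = (0, 11/4, 4/11, 1)
Ac = (0, 0, 35/363, 119/304)
Σ b_i: 17/264·1 + (-16/8085)·1 + 1331/1960·1 + 38/147·1 = 1 ✓
b·c: (-16/8085)·11/4 + 1331/1960·4/11 + 38/147·1 = 1/2 ✓
b·c²: (-16/8085)·121/16 + 1331/1960·16/121 + 38/147·1 = 1/3 ✓
b·Ac: 1331/1960·35/363 + 38/147·119/304 = 1/6 ✓
b·c³: (-16/8085)·1331/64 + 1331/1960·64/1331 + 38/147·1 = 1/4 ✓
b·(c∘Ac): 1331/1960·140/3993 + 38/147·119/304 = 1/8 ✓
b·Ac²: 1331/1960·35/132 + 38/147·(-455/1216) = 1/12 ✓
b·A²c: 38/147·49/304 = 1/24 ✓; 4 stages ⇒ order 4.

4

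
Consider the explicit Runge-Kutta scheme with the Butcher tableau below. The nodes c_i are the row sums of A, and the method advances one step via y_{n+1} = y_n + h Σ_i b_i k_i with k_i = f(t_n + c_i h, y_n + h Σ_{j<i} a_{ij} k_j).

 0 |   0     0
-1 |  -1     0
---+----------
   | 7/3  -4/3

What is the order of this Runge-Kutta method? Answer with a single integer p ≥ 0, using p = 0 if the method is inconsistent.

1

b = (7/3, -4/3)
c = (0, -1)
Σ b_i: 7/3·1 + (-4/3)·1 = 1 ✓
b·c: (-4/3)·(-1) = 4/3 ≠ 1/2 ⇒ order 1.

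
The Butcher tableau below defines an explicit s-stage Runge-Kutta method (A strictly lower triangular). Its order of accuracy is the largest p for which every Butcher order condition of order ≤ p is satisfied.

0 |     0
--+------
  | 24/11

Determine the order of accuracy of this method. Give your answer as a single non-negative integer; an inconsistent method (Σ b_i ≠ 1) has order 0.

0

b = (24/11)
c = (0)
Σ b_i: 24/11·1 = 24/11 ≠ 1 ⇒ order 0.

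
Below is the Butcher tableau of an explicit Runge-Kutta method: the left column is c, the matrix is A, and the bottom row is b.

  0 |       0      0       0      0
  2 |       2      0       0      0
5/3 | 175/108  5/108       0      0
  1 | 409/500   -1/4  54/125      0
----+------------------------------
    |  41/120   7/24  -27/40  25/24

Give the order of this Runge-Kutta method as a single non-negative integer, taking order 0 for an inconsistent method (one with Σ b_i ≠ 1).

b = (41/120, 7/24, -27/40, 25/24)
c = (0, 2, 5/3, 1)
Ac = (0, 0, 5/54, 11/50)
Σ b_i: 41/120·1 + 7/24·1 + (-27/40)·1 + 25/24·1 = 1 ✓
b·c: 7/24·2 + (-27/40)·5/3 + 25/24·1 = 1/2 ✓
b·c²: 7/24·4 + (-27/40)·25/9 + 25/24·1 = 1/3 ✓
b·Ac: (-27/40)·5/54 + 25/24·11/50 = 1/6 ✓
b·c³: 7/24·8 + (-27/40)·125/27 + 25/24·1 = 1/4 ✓
b·(c∘Ac): (-27/40)·25/162 + 25/24·11/50 = 1/8 ✓
b·Ac²: (-27/40)·5/27 + 25/24·1/5 = 1/12 ✓
b·A²c: 25/24·1/25 = 1/24 ✓; 4 stages ⇒ order 4.

4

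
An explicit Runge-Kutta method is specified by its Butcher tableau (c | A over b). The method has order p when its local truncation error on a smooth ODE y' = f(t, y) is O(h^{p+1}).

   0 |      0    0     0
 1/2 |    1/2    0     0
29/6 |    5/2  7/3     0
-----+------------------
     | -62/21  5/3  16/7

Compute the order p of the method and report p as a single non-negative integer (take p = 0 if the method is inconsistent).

b = (-62/21, 5/3, 16/7)
c = (0, 1/2, 29/6)
Ac = (0, 0, 7/6)
Σ b_i: (-62/21)·1 + 5/3·1 + 16/7·1 = 1 ✓
b·c: 5/3·1/2 + 16/7·29/6 = 499/42 ≠ 1/2 ⇒ order 1.

1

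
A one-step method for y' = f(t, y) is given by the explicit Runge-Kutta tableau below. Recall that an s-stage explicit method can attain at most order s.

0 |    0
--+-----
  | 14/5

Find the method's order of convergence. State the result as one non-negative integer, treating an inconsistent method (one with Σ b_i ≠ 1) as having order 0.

0

b = (14/5)
c = (0)
Σ b_i: 14/5·1 = 14/5 ≠ 1 ⇒ order 0.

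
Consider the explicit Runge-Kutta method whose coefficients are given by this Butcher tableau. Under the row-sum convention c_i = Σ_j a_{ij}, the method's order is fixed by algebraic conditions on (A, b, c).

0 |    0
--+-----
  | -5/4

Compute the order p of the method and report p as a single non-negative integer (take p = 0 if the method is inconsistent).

b = (-5/4)
c = (0)
Σ b_i: (-5/4)·1 = -5/4 ≠ 1 ⇒ order 0.

0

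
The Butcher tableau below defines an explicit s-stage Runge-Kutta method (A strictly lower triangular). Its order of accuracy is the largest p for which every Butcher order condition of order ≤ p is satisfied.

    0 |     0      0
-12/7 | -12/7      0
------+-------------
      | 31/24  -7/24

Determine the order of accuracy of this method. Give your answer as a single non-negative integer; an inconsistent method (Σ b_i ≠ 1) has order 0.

b = (31/24, -7/24)
c = (0, -12/7)
Σ b_i: 31/24·1 + (-7/24)·1 = 1 ✓
b·c: (-7/24)·(-12/7) = 1/2 ✓; 2 stages ⇒ order 2.

2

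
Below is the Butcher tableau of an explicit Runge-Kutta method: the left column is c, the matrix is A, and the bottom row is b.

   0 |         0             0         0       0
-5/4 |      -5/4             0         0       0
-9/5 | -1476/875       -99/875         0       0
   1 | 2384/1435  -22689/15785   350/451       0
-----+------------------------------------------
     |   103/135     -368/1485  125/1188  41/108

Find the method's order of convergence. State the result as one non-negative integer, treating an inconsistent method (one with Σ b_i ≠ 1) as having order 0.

4

b = (103/135, -368/1485, 125/1188, 41/108)
c = (0, -5/4, -9/5, 1)
Ac = (0, 0, 99/700, 459/1148)
Σ b_i: 103/135·1 + (-368/1485)·1 + 125/1188·1 + 41/108·1 = 1 ✓
b·c: (-368/1485)·(-5/4) + 125/1188·(-9/5) + 41/108·1 = 1/2 ✓
b·c²: (-368/1485)·25/16 + 125/1188·81/25 + 41/108·1 = 1/3 ✓
b·Ac: 125/1188·99/700 + 41/108·459/1148 = 1/6 ✓
b·c³: (-368/1485)·(-125/64) + 125/1188·(-729/125) + 41/108·1 = 1/4 ✓
b·(c∘Ac): 125/1188·(-891/3500) + 41/108·459/1148 = 1/8 ✓
b·Ac²: 125/1188·(-99/560) + 41/108·1233/4592 = 1/12 ✓
b·A²c: 41/108·9/82 = 1/24 ✓; 4 stages ⇒ order 4.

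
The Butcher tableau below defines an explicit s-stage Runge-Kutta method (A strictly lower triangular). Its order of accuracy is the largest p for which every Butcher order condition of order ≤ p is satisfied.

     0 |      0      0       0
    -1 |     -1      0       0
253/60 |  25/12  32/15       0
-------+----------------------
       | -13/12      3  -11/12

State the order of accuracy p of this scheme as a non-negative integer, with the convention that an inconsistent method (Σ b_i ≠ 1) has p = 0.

b = (-13/12, 3, -11/12)
c = (0, -1, 253/60)
Ac = (0, 0, -32/15)
Σ b_i: (-13/12)·1 + 3·1 + (-11/12)·1 = 1 ✓
b·c: 3·(-1) + (-11/12)·253/60 = -4943/720 ≠ 1/2 ⇒ order 1.

1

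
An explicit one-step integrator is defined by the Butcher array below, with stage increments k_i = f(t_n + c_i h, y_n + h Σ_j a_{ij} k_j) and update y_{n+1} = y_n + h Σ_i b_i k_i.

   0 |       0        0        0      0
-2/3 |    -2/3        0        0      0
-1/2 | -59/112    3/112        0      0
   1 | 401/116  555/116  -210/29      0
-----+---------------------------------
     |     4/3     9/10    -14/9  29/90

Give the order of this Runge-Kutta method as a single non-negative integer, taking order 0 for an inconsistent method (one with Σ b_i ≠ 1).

4

b = (4/3, 9/10, -14/9, 29/90)
c = (0, -2/3, -1/2, 1)
Ac = (0, 0, -1/56, 25/58)
Σ b_i: 4/3·1 + 9/10·1 + (-14/9)·1 + 29/90·1 = 1 ✓
b·c: 9/10·(-2/3) + (-14/9)·(-1/2) + 29/90·1 = 1/2 ✓
b·c²: 9/10·4/9 + (-14/9)·1/4 + 29/90·1 = 1/3 ✓
b·Ac: (-14/9)·(-1/56) + 29/90·25/58 = 1/6 ✓
b·c³: 9/10·(-8/27) + (-14/9)·(-1/8) + 29/90·1 = 1/4 ✓
b·(c∘Ac): (-14/9)·1/112 + 29/90·25/58 = 1/8 ✓
b·Ac²: (-14/9)·1/84 + 29/90·55/174 = 1/12 ✓
b·A²c: 29/90·15/116 = 1/24 ✓; 4 stages ⇒ order 4.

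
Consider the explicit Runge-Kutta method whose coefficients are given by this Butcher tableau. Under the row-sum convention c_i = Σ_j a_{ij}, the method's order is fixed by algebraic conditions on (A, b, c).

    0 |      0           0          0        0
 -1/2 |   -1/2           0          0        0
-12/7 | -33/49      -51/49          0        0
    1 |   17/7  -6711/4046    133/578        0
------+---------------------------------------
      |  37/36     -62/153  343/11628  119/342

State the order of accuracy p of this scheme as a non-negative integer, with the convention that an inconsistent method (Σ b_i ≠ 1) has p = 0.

4

b = (37/36, -62/153, 343/11628, 119/342)
c = (0, -1/2, -12/7, 1)
Ac = (0, 0, 51/98, 207/476)
Σ b_i: 37/36·1 + (-62/153)·1 + 343/11628·1 + 119/342·1 = 1 ✓
b·c: (-62/153)·(-1/2) + 343/11628·(-12/7) + 119/342·1 = 1/2 ✓
b·c²: (-62/153)·1/4 + 343/11628·144/49 + 119/342·1 = 1/3 ✓
b·Ac: 343/11628·51/98 + 119/342·207/476 = 1/6 ✓
b·c³: (-62/153)·(-1/8) + 343/11628·(-1728/343) + 119/342·1 = 1/4 ✓
b·(c∘Ac): 343/11628·(-306/343) + 119/342·207/476 = 1/8 ✓
b·Ac²: 343/11628·(-51/196) + 119/342·249/952 = 1/12 ✓
b·A²c: 119/342·57/476 = 1/24 ✓; 4 stages ⇒ order 4.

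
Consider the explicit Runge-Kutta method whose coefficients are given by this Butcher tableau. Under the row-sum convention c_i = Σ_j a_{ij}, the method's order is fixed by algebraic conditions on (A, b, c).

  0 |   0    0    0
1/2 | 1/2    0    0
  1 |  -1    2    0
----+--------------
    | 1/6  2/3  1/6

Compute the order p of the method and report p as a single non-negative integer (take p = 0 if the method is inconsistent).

3

b = (1/6, 2/3, 1/6)
c = (0, 1/2, 1)
Ac = (0, 0, 1)
Σ b_i: 1/6·1 + 2/3·1 + 1/6·1 = 1 ✓
b·c: 2/3·1/2 + 1/6·1 = 1/2 ✓
b·c²: 2/3·1/4 + 1/6·1 = 1/3 ✓
b·Ac: 1/6·1 = 1/6 ✓; 3 stages ⇒ order 3.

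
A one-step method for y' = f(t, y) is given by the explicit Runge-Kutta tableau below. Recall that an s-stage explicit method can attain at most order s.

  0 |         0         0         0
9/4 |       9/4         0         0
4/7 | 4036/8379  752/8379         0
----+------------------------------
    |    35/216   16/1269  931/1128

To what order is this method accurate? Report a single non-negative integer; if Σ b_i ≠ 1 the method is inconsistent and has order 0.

b = (35/216, 16/1269, 931/1128)
c = (0, 9/4, 4/7)
Ac = (0, 0, 188/931)
Σ b_i: 35/216·1 + 16/1269·1 + 931/1128·1 = 1 ✓
b·c: 16/1269·9/4 + 931/1128·4/7 = 1/2 ✓
b·c²: 16/1269·81/16 + 931/1128·16/49 = 1/3 ✓
b·Ac: 931/1128·188/931 = 1/6 ✓; 3 stages ⇒ order 3.

3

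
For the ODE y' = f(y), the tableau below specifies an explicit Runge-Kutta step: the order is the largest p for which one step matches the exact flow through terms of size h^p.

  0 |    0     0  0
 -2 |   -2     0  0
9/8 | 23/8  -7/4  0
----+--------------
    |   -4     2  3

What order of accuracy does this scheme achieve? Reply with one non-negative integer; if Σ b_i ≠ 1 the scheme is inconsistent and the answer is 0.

b = (-4, 2, 3)
c = (0, -2, 9/8)
Ac = (0, 0, 7/2)
Σ b_i: (-4)·1 + 2·1 + 3·1 = 1 ✓
b·c: 2·(-2) + 3·9/8 = -5/8 ≠ 1/2 ⇒ order 1.

1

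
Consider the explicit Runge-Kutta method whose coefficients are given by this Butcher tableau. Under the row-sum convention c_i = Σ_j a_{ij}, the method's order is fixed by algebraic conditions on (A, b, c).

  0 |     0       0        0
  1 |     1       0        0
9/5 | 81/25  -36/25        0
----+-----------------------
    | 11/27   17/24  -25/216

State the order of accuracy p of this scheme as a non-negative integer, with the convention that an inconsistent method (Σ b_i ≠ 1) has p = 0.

3

b = (11/27, 17/24, -25/216)
c = (0, 1, 9/5)
Ac = (0, 0, -36/25)
Σ b_i: 11/27·1 + 17/24·1 + (-25/216)·1 = 1 ✓
b·c: 17/24·1 + (-25/216)·9/5 = 1/2 ✓
b·c²: 17/24·1 + (-25/216)·81/25 = 1/3 ✓
b·Ac: (-25/216)·(-36/25) = 1/6 ✓; 3 stages ⇒ order 3.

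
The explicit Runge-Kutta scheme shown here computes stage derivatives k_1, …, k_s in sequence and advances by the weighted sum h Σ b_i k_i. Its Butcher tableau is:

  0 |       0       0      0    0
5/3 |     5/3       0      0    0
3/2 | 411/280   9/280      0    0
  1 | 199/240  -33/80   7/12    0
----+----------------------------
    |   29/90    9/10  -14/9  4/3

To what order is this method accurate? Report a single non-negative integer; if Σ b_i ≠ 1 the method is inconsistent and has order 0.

4

b = (29/90, 9/10, -14/9, 4/3)
c = (0, 5/3, 3/2, 1)
Ac = (0, 0, 3/56, 3/16)
Σ b_i: 29/90·1 + 9/10·1 + (-14/9)·1 + 4/3·1 = 1 ✓
b·c: 9/10·5/3 + (-14/9)·3/2 + 4/3·1 = 1/2 ✓
b·c²: 9/10·25/9 + (-14/9)·9/4 + 4/3·1 = 1/3 ✓
b·Ac: (-14/9)·3/56 + 4/3·3/16 = 1/6 ✓
b·c³: 9/10·125/27 + (-14/9)·27/8 + 4/3·1 = 1/4 ✓
b·(c∘Ac): (-14/9)·9/112 + 4/3·3/16 = 1/8 ✓
b·Ac²: (-14/9)·5/56 + 4/3·1/6 = 1/12 ✓
b·A²c: 4/3·1/32 = 1/24 ✓; 4 stages ⇒ order 4.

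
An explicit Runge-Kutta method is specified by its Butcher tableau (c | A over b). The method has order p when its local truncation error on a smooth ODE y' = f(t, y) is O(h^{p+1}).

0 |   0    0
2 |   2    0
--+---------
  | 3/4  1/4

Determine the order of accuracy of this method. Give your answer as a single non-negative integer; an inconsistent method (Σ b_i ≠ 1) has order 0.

b = (3/4, 1/4)
c = (0, 2)
Σ b_i: 3/4·1 + 1/4·1 = 1 ✓
b·c: 1/4·2 = 1/2 ✓; 2 stages ⇒ order 2.

2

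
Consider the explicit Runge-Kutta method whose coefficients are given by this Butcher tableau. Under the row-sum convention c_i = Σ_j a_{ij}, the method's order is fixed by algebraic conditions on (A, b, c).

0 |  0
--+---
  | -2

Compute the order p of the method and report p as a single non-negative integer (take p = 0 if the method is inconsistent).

0

b = (-2)
c = (0)
Σ b_i: (-2)·1 = -2 ≠ 1 ⇒ order 0.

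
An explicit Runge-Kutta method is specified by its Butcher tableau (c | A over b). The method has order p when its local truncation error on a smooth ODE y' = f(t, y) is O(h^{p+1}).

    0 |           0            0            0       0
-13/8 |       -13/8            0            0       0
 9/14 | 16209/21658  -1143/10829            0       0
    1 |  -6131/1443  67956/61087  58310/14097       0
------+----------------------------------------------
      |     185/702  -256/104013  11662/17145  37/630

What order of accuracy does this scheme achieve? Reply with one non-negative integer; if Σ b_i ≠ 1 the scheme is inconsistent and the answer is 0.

4

b = (185/702, -256/104013, 11662/17145, 37/630)
c = (0, -13/8, 9/14, 1)
Ac = (0, 0, 1143/6664, 63/74)
Σ b_i: 185/702·1 + (-256/104013)·1 + 11662/17145·1 + 37/630·1 = 1 ✓
b·c: (-256/104013)·(-13/8) + 11662/17145·9/14 + 37/630·1 = 1/2 ✓
b·c²: (-256/104013)·169/64 + 11662/17145·81/196 + 37/630·1 = 1/3 ✓
b·Ac: 11662/17145·1143/6664 + 37/630·63/74 = 1/6 ✓
b·c³: (-256/104013)·(-2197/512) + 11662/17145·729/2744 + 37/630·1 = 1/4 ✓
b·(c∘Ac): 11662/17145·10287/93296 + 37/630·63/74 = 1/8 ✓
b·Ac²: 11662/17145·(-14859/53312) + 37/630·2751/592 = 1/12 ✓
b·A²c: 37/630·105/148 = 1/24 ✓; 4 stages ⇒ order 4.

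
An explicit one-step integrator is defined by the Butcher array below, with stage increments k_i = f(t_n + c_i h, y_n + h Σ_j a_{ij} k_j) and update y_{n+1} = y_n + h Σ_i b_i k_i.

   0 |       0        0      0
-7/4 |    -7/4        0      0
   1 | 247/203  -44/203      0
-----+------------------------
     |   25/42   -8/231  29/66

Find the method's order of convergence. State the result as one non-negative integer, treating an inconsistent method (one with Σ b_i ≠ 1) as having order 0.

3

b = (25/42, -8/231, 29/66)
c = (0, -7/4, 1)
Ac = (0, 0, 11/29)
Σ b_i: 25/42·1 + (-8/231)·1 + 29/66·1 = 1 ✓
b·c: (-8/231)·(-7/4) + 29/66·1 = 1/2 ✓
b·c²: (-8/231)·49/16 + 29/66·1 = 1/3 ✓
b·Ac: 29/66·11/29 = 1/6 ✓; 3 stages ⇒ order 3.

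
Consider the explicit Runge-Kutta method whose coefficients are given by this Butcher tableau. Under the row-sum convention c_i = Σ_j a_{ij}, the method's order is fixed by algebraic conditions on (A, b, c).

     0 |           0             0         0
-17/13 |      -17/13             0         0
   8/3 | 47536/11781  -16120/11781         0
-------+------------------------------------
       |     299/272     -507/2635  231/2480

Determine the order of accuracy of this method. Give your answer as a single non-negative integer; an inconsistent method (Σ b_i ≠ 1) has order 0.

3

b = (299/272, -507/2635, 231/2480)
c = (0, -17/13, 8/3)
Ac = (0, 0, 1240/693)
Σ b_i: 299/272·1 + (-507/2635)·1 + 231/2480·1 = 1 ✓
b·c: (-507/2635)·(-17/13) + 231/2480·8/3 = 1/2 ✓
b·c²: (-507/2635)·289/169 + 231/2480·64/9 = 1/3 ✓
b·Ac: 231/2480·1240/693 = 1/6 ✓; 3 stages ⇒ order 3.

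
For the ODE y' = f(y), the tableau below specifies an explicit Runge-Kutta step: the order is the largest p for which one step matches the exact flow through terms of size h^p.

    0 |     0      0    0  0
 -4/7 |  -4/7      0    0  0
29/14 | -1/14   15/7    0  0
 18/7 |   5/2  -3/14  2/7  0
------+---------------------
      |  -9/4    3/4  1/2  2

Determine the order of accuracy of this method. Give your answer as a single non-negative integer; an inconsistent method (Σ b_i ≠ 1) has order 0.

b = (-9/4, 3/4, 1/2, 2)
c = (0, -4/7, 29/14, 18/7)
Ac = (0, 0, -60/49, 5/7)
Σ b_i: (-9/4)·1 + 3/4·1 + 1/2·1 + 2·1 = 1 ✓
b·c: 3/4·(-4/7) + 1/2·29/14 + 2·18/7 = 23/4 ≠ 1/2 ⇒ order 1.

1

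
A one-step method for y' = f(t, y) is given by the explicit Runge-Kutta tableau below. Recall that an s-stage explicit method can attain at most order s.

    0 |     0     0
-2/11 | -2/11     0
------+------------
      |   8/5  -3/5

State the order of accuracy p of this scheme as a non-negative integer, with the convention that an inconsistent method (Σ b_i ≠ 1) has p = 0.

b = (8/5, -3/5)
c = (0, -2/11)
Σ b_i: 8/5·1 + (-3/5)·1 = 1 ✓
b·c: (-3/5)·(-2/11) = 6/55 ≠ 1/2 ⇒ order 1.

1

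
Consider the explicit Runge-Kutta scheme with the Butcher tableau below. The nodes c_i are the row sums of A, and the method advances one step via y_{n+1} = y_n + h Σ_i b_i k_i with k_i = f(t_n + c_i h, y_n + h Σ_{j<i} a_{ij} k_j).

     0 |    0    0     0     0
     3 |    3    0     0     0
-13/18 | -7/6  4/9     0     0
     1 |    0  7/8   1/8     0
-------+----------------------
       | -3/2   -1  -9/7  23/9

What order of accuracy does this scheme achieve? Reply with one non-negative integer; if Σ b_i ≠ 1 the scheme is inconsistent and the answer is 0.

b = (-3/2, -1, -9/7, 23/9)
c = (0, 3, -13/18, 1)
Ac = (0, 0, 4/3, 365/144)
Σ b_i: (-3/2)·1 + (-1)·1 + (-9/7)·1 + 23/9·1 = -155/126 ≠ 1 ⇒ order 0.

0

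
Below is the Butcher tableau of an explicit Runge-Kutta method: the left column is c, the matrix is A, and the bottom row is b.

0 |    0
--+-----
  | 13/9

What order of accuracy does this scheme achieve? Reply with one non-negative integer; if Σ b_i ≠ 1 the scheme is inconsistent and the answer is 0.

b = (13/9)
c = (0)
Σ b_i: 13/9·1 = 13/9 ≠ 1 ⇒ order 0.

0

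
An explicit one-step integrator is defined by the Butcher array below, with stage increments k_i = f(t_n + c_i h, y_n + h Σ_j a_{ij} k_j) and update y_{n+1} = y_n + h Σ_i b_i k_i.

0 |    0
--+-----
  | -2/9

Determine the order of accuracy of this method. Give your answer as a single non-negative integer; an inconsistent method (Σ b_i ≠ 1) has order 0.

0

b = (-2/9)
c = (0)
Σ b_i: (-2/9)·1 = -2/9 ≠ 1 ⇒ order 0.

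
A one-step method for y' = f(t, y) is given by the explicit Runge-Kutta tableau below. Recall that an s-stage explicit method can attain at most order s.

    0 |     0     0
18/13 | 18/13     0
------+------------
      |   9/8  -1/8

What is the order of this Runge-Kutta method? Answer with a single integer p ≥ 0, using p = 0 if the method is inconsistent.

b = (9/8, -1/8)
c = (0, 18/13)
Σ b_i: 9/8·1 + (-1/8)·1 = 1 ✓
b·c: (-1/8)·18/13 = -9/52 ≠ 1/2 ⇒ order 1.

1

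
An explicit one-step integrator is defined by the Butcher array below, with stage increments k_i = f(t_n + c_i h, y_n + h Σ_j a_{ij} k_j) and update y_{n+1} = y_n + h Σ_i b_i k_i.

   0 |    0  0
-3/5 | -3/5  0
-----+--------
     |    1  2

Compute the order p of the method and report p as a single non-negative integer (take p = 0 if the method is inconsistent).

b = (1, 2)
c = (0, -3/5)
Σ b_i: 1·1 + 2·1 = 3 ≠ 1 ⇒ order 0.

0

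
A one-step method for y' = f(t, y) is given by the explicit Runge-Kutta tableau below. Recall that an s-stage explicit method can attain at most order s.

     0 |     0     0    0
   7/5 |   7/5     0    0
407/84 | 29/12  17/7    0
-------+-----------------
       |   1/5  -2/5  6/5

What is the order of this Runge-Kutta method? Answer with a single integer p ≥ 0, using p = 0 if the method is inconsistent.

1

b = (1/5, -2/5, 6/5)
c = (0, 7/5, 407/84)
Ac = (0, 0, 17/5)
Σ b_i: 1/5·1 + (-2/5)·1 + 6/5·1 = 1 ✓
b·c: (-2/5)·7/5 + 6/5·407/84 = 1839/350 ≠ 1/2 ⇒ order 1.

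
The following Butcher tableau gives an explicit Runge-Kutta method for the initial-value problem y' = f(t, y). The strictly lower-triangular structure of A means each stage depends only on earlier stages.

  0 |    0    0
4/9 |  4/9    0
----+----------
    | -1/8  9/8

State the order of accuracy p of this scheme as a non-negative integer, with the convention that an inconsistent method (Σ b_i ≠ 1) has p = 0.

b = (-1/8, 9/8)
c = (0, 4/9)
Σ b_i: (-1/8)·1 + 9/8·1 = 1 ✓
b·c: 9/8·4/9 = 1/2 ✓; 2 stages ⇒ order 2.

2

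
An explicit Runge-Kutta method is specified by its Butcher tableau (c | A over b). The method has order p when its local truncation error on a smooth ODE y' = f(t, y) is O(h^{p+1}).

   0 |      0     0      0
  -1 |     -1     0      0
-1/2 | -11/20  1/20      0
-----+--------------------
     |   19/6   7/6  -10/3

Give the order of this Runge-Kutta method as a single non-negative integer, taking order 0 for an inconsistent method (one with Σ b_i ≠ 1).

3

b = (19/6, 7/6, -10/3)
c = (0, -1, -1/2)
Ac = (0, 0, -1/20)
Σ b_i: 19/6·1 + 7/6·1 + (-10/3)·1 = 1 ✓
b·c: 7/6·(-1) + (-10/3)·(-1/2) = 1/2 ✓
b·c²: 7/6·1 + (-10/3)·1/4 = 1/3 ✓
b·Ac: (-10/3)·(-1/20) = 1/6 ✓; 3 stages ⇒ order 3.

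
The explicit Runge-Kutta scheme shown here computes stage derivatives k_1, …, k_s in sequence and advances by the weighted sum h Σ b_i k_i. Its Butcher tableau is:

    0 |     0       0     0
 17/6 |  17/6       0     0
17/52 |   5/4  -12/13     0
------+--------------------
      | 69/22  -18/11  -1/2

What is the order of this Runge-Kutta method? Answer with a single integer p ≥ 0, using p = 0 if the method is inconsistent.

1

b = (69/22, -18/11, -1/2)
c = (0, 17/6, 17/52)
Ac = (0, 0, -34/13)
Σ b_i: 69/22·1 + (-18/11)·1 + (-1/2)·1 = 1 ✓
b·c: (-18/11)·17/6 + (-1/2)·17/52 = -5491/1144 ≠ 1/2 ⇒ order 1.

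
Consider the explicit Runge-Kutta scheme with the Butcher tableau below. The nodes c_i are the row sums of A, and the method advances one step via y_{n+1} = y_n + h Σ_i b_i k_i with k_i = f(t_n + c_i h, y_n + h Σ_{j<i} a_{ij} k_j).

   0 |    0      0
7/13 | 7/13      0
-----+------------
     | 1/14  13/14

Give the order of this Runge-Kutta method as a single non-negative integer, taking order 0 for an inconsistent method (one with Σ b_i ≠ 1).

b = (1/14, 13/14)
c = (0, 7/13)
Σ b_i: 1/14·1 + 13/14·1 = 1 ✓
b·c: 13/14·7/13 = 1/2 ✓; 2 stages ⇒ order 2.

2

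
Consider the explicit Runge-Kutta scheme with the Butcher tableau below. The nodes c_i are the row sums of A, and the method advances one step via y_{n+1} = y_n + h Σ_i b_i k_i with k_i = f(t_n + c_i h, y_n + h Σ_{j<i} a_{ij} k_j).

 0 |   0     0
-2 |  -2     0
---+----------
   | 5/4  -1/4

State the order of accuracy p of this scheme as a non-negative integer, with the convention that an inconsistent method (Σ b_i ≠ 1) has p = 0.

2

b = (5/4, -1/4)
c = (0, -2)
Σ b_i: 5/4·1 + (-1/4)·1 = 1 ✓
b·c: (-1/4)·(-2) = 1/2 ✓; 2 stages ⇒ order 2.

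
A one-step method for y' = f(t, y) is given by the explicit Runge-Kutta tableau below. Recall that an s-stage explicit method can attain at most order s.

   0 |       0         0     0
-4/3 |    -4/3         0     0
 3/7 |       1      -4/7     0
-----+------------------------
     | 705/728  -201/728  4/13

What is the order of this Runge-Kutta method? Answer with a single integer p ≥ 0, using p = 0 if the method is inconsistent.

2

b = (705/728, -201/728, 4/13)
c = (0, -4/3, 3/7)
Ac = (0, 0, 16/21)
Σ b_i: 705/728·1 + (-201/728)·1 + 4/13·1 = 1 ✓
b·c: (-201/728)·(-4/3) + 4/13·3/7 = 1/2 ✓
b·c²: (-201/728)·16/9 + 4/13·9/49 = -830/1911 ≠ 1/3 ⇒ order 2.
b·Ac: 4/13·16/21 = 64/273 ≠ 1/6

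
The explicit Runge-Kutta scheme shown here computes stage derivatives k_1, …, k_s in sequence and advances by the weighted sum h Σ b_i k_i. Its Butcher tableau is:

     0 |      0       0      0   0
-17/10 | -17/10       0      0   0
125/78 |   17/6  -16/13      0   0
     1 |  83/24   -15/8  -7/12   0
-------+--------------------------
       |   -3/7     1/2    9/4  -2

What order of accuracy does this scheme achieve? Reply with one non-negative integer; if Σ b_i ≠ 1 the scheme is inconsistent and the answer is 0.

0

b = (-3/7, 1/2, 9/4, -2)
c = (0, -17/10, 125/78, 1)
Ac = (0, 0, 136/65, 4217/1872)
Σ b_i: (-3/7)·1 + 1/2·1 + 9/4·1 + (-2)·1 = 9/28 ≠ 1 ⇒ order 0.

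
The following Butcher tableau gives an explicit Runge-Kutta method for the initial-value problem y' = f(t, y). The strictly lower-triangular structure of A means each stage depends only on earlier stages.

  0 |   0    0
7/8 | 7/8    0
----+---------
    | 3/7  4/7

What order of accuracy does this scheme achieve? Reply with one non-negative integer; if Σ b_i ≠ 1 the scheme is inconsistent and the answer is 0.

2

b = (3/7, 4/7)
c = (0, 7/8)
Σ b_i: 3/7·1 + 4/7·1 = 1 ✓
b·c: 4/7·7/8 = 1/2 ✓; 2 stages ⇒ order 2.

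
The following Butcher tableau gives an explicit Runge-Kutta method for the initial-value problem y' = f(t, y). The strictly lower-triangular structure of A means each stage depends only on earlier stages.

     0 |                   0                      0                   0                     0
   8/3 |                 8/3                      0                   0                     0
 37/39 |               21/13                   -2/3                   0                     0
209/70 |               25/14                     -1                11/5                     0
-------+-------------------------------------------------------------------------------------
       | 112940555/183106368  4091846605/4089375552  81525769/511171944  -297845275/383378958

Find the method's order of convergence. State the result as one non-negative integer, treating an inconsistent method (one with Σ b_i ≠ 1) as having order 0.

3

b = (112940555/183106368, 4091846605/4089375552, 81525769/511171944, -297845275/383378958)
c = (0, 8/3, 37/39, 209/70)
Ac = (0, 0, -16/9, -113/195)
Σ b_i: 112940555/183106368·1 + 4091846605/4089375552·1 + 81525769/511171944·1 + (-297845275/383378958)·1 = 1 ✓
b·c: 4091846605/4089375552·8/3 + 81525769/511171944·37/39 + (-297845275/383378958)·209/70 = 1/2 ✓
b·c²: 4091846605/4089375552·64/9 + 81525769/511171944·1369/1521 + (-297845275/383378958)·43681/4900 = 1/3 ✓
b·Ac: 81525769/511171944·(-16/9) + (-297845275/383378958)·(-113/195) = 1/6 ✓
b·c³: 4091846605/4089375552·512/27 + 81525769/511171944·50653/59319 + (-297845275/383378958)·9129329/343000 = -293803324651/187455144240 ≠ 1/4 ⇒ order 3.
b·(c∘Ac): 81525769/511171944·(-592/351) + (-297845275/383378958)·(-23617/13650) = 110740369/102997332 ≠ 1/8
b·Ac²: 81525769/511171944·(-128/27) + (-297845275/383378958)·(-13007/2535) = 2162517493/669482658 ≠ 1/12
b·A²c: (-297845275/383378958)·(-176/45) = 5242076840/1725205311 ≠ 1/24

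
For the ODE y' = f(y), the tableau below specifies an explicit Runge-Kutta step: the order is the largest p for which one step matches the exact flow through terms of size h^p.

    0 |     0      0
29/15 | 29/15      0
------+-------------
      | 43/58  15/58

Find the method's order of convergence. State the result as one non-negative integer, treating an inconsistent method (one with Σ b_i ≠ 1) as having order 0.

b = (43/58, 15/58)
c = (0, 29/15)
Σ b_i: 43/58·1 + 15/58·1 = 1 ✓
b·c: 15/58·29/15 = 1/2 ✓; 2 stages ⇒ order 2.

2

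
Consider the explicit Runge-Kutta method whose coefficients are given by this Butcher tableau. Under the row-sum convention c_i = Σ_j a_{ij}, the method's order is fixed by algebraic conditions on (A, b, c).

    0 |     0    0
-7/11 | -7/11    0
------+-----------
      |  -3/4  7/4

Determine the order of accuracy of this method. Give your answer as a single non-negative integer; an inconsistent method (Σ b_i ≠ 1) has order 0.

b = (-3/4, 7/4)
c = (0, -7/11)
Σ b_i: (-3/4)·1 + 7/4·1 = 1 ✓
b·c: 7/4·(-7/11) = -49/44 ≠ 1/2 ⇒ order 1.

1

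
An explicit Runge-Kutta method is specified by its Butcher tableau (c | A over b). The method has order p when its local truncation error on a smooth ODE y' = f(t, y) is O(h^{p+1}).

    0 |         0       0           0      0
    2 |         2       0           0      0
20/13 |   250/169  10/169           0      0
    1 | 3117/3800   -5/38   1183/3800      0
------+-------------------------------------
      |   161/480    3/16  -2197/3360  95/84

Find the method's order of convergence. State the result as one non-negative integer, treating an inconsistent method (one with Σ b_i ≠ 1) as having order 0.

4

b = (161/480, 3/16, -2197/3360, 95/84)
c = (0, 2, 20/13, 1)
Ac = (0, 0, 20/169, 41/190)
Σ b_i: 161/480·1 + 3/16·1 + (-2197/3360)·1 + 95/84·1 = 1 ✓
b·c: 3/16·2 + (-2197/3360)·20/13 + 95/84·1 = 1/2 ✓
b·c²: 3/16·4 + (-2197/3360)·400/169 + 95/84·1 = 1/3 ✓
b·Ac: (-2197/3360)·20/169 + 95/84·41/190 = 1/6 ✓
b·c³: 3/16·8 + (-2197/3360)·8000/2197 + 95/84·1 = 1/4 ✓
b·(c∘Ac): (-2197/3360)·400/2197 + 95/84·41/190 = 1/8 ✓
b·Ac²: (-2197/3360)·40/169 + 95/84·4/19 = 1/12 ✓
b·A²c: 95/84·7/190 = 1/24 ✓; 4 stages ⇒ order 4.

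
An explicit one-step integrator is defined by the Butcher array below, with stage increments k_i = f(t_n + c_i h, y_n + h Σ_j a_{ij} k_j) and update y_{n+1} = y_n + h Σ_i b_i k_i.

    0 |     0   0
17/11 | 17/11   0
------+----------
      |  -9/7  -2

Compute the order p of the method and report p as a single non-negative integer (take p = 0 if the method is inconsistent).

b = (-9/7, -2)
c = (0, 17/11)
Σ b_i: (-9/7)·1 + (-2)·1 = -23/7 ≠ 1 ⇒ order 0.

0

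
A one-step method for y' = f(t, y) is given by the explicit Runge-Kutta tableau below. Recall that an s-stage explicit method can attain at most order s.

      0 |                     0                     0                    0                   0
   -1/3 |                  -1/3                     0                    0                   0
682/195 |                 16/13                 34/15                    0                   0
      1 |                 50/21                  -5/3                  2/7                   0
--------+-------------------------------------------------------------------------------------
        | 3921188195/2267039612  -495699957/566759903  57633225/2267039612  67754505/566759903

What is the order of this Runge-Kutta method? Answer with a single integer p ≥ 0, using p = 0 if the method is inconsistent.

b = (3921188195/2267039612, -495699957/566759903, 57633225/2267039612, 67754505/566759903)
c = (0, -1/3, 682/195, 1)
Ac = (0, 0, -34/45, 6367/4095)
Σ b_i: 3921188195/2267039612·1 + (-495699957/566759903)·1 + 57633225/2267039612·1 + 67754505/566759903·1 = 1 ✓
b·c: (-495699957/566759903)·(-1/3) + 57633225/2267039612·682/195 + 67754505/566759903·1 = 1/2 ✓
b·c²: (-495699957/566759903)·1/9 + 57633225/2267039612·465124/38025 + 67754505/566759903·1 = 1/3 ✓
b·Ac: 57633225/2267039612·(-34/45) + 67754505/566759903·6367/4095 = 1/6 ✓
b·c³: (-495699957/566759903)·(-1/27) + 57633225/2267039612·317214568/7414875 + 67754505/566759903·1 = 410970211334/331554543255 ≠ 1/4 ⇒ order 3.
b·(c∘Ac): 57633225/2267039612·(-23188/8775) + 67754505/566759903·6367/4095 = 605449870/5100839127 ≠ 1/8
b·Ac²: 57633225/2267039612·34/135 + 67754505/566759903·2642869/798525 = 266613824681/663109086510 ≠ 1/12
b·A²c: 67754505/566759903·(-68/315) = -43879108/1700279709 ≠ 1/24

3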